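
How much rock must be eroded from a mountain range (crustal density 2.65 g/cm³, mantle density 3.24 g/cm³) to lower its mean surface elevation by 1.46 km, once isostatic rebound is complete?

Net drop Δ = e − u = e − e ρ_c/ρ_m = e (ρ_m − ρ_c)/ρ_m.
e = Δ ρ_m/(ρ_m − ρ_c) = 1.46 km × 3.24/0.59 = 8.02 km.

8.02 km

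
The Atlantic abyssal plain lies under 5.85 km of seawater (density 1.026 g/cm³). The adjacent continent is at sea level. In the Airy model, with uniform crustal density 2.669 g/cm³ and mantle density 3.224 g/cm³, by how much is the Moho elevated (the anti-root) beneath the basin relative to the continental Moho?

17.3 km

By Archimedes' principle applied to the lithosphere: replacing crust with seawater at the top is compensated by replacing crust with mantle at the base: d (ρ_c − ρ_w) = a (ρ_m − ρ_c).
a = d (ρ_c − ρ_w)/(ρ_m − ρ_c) = 5.85 km × 1.643/0.555 = 17.3 km.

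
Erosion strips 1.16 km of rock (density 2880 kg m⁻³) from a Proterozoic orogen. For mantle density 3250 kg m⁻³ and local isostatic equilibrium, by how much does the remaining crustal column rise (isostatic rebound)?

Unloading: uplift u = e ρ_c/ρ_m = 1.16 km × 2880/3250 = 1.03 km.

1.03 km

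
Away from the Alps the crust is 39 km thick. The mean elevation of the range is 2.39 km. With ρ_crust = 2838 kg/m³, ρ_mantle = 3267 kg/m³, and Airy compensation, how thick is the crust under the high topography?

57.2 km

Root depth r = h ρ_c / (ρ_m − ρ_c) = 2.39 km × 2838 / 429 = 15.81 km.
Total thickness = T + h + r = 39 km + 2.39 km + 15.81 km = 57.2 km.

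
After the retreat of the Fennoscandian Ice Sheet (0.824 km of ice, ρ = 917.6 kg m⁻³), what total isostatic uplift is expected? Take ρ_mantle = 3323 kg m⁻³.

0.228 km

Removing the load lets mantle flow back in; uplift u satisfies ρ_ice t = ρ_m u.
u = t ρ_ice/ρ_m = 0.824 km × 917.6/3323 = 0.228 km.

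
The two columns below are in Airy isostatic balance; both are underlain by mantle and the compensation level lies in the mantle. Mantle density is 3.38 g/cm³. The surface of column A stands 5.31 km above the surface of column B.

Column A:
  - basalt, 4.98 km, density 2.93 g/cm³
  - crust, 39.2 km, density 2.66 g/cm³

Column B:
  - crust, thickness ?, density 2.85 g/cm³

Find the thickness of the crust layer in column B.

Take the compensation level at the base of the deeper column (depth z_c below the surface of column A) and equate Σ ρ_i t_i down to z_c; mantle fills any gap and the z_c terms cancel.
Column A: 4.98×2.93 + 39.2×2.66 + (z_c − 44.18)×3.38
Column B: 5.31×0 + x×2.85 + (z_c − 5.31 − 0 − x)×3.38
The z_c×3.38 term appears on both sides and cancels. Collect the known terms of each column as K = Σ(ρt)_known − 3.38 × (depth of known layers): K_A = 118.8634 − 3.38×44.18 = −30.465; K_B = 0 − 3.38×(5.31 + 0) = −17.9478.
Balance: K_A = K_B − x×(3.38 − 2.85), so x = (K_B − K_A)/(3.38 − 2.85) = 12.5172/0.53 = 23.6 km.

23.6 km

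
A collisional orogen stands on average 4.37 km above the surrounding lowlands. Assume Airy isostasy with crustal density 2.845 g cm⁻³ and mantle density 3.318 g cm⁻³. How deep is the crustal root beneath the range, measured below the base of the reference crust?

26.3 km

Balancing pressure at the compensation depth: the weight of the topography is balanced by the buoyancy of the root, ρ_c h = (ρ_m − ρ_c) r.
r = h · ρ_c / (ρ_m − ρ_c) = 4.37 km × 2.845 / (3.318 − 2.845) = 26.3 km.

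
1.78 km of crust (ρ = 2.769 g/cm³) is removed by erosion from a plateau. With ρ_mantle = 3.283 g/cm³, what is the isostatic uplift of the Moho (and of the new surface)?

1.5 km

Unloading: uplift u = e ρ_c/ρ_m = 1.78 km × 2.769/3.283 = 1.5 km.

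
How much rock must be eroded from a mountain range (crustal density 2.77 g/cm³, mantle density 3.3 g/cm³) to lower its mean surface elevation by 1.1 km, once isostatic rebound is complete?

Net drop Δ = e − u = e − e ρ_c/ρ_m = e (ρ_m − ρ_c)/ρ_m.
e = Δ ρ_m/(ρ_m − ρ_c) = 1.1 km × 3.3/0.53 = 6.85 km.

6.85 km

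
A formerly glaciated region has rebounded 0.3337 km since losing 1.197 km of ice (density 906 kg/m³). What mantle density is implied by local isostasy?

ρ_m = ρ_ice t / u = 906 × 1.197 km/0.3337 km = 3250 kg/m³.

3250 kg/m³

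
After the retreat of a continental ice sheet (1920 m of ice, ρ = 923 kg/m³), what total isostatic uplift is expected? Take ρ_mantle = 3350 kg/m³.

Removing the load lets mantle flow back in; uplift u satisfies ρ_ice t = ρ_m u.
u = t ρ_ice/ρ_m = 1920 m × 923/3350 = 529 m.

529 m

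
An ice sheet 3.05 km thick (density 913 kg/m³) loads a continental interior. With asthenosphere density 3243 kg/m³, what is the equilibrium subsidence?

Balancing pressure at the compensation depth: the ice load ρ_ice t is balanced by mantle displaced below, ρ_m s.
s = t ρ_ice / ρ_m = 3.05 km × 913/3243 = 0.859 km.

0.859 km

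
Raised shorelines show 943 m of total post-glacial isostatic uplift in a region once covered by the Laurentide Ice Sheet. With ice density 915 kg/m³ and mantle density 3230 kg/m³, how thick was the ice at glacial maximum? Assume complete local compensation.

u = t ρ_ice/ρ_m → t = u ρ_m/ρ_ice = 943 m × 3230/915 = 3330 m.

3330 m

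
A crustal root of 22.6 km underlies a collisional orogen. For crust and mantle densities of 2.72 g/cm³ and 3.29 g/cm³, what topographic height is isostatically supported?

4.74 km

For local isostatic compensation: ρ_c h = (ρ_m − ρ_c) r.
h = r (ρ_m − ρ_c) / ρ_c = 22.6 km × (3.29 − 2.72) / 2.72 = 4.74 km.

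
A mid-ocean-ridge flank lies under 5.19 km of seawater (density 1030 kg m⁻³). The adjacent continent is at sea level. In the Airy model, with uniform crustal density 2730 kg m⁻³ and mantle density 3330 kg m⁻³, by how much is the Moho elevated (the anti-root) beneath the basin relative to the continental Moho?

14.7 km

In Airy isostatic equilibrium: replacing crust with seawater at the top is compensated by replacing crust with mantle at the base: d (ρ_c − ρ_w) = a (ρ_m − ρ_c).
a = d (ρ_c − ρ_w)/(ρ_m − ρ_c) = 5.19 km × 1700/600 = 14.7 km.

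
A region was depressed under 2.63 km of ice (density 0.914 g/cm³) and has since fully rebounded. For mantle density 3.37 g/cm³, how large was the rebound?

Removing the load lets mantle flow back in; uplift u satisfies ρ_ice t = ρ_m u.
u = t ρ_ice/ρ_m = 2.63 km × 0.914/3.37 = 0.713 km.

0.713 km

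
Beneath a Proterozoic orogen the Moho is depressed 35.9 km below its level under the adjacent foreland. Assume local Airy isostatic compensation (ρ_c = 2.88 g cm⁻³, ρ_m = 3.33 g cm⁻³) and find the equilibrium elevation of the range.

By Archimedes' principle applied to the lithosphere: ρ_c h = (ρ_m − ρ_c) r.
h = r (ρ_m − ρ_c) / ρ_c = 35.9 km × (3.33 − 2.88) / 2.88 = 5.61 km.

5.61 km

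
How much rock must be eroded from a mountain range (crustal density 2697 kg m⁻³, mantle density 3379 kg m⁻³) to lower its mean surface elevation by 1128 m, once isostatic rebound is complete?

Net drop Δ = e − u = e − e ρ_c/ρ_m = e (ρ_m − ρ_c)/ρ_m.
e = Δ ρ_m/(ρ_m − ρ_c) = 1128 m × 3379/682 = 5590 m.

5590 m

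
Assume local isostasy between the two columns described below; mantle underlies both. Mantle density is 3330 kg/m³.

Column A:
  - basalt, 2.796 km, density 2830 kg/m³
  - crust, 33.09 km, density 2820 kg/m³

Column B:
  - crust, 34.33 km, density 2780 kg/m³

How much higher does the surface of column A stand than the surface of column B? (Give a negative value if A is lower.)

For any compensation level in the mantle, the mantle terms cancel and isostasy reduces to e = (Σt_A − Σt_B) − (Σ(ρt)_A − Σ(ρt)_B) / ρ_m.
Σt_A = 35.886 km; Σt_B = 34.33 km; Σ(ρt)_A = 101226.48; Σ(ρt)_B = 95437.4 (in km·kg/m³).
e = (35.886 − 34.33) − (101226.48 − 95437.4) / 3330 = −0.182 km.

−0.182 km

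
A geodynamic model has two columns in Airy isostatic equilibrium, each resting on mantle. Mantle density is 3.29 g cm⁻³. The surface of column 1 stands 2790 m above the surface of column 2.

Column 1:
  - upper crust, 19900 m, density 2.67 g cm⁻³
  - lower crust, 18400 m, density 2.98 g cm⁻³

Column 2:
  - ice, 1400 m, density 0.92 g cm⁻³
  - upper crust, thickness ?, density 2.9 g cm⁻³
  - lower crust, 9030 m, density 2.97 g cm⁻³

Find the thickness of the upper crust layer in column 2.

6810 m

Take the compensation level at the base of the deeper column (depth z_c below the surface of column 1) and equate Σ ρ_i t_i down to z_c; mantle fills any gap and the z_c terms cancel.
Column 1: 19900×2.67 + 18400×2.98 + (z_c − 38300)×3.29
Column 2: 2790×0 + 1400×0.92 + x×2.9 + 9030×2.97 + (z_c − 2790 − 10430 − x)×3.29
The z_c×3.29 term appears on both sides and cancels. Collect the known terms of each column as K = Σ(ρt)_known − 3.29 × (depth of known layers): K_1 = 107965 − 3.29×38300 = −18042; K_2 = 28107.1 − 3.29×(2790 + 10430) = −15386.7.
Balance: K_1 = K_2 − x×(3.29 − 2.9), so x = (K_2 − K_1)/(3.29 − 2.9) = 2655.3/0.39 = 6810 m.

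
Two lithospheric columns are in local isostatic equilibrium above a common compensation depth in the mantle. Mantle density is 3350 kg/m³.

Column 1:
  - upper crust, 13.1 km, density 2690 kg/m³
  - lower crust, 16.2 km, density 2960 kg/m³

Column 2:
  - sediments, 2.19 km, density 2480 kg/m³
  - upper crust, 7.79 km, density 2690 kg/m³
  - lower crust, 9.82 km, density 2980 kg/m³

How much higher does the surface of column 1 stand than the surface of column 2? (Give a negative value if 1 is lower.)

For any compensation level in the mantle, the mantle terms cancel and isostasy reduces to e = (Σt_1 − Σt_2) − (Σ(ρt)_1 − Σ(ρt)_2) / ρ_m.
Σt_1 = 29.3 km; Σt_2 = 19.8 km; Σ(ρt)_1 = 83191; Σ(ρt)_2 = 55649.9 (in km·kg/m³).
e = (29.3 − 19.8) − (83191 − 55649.9) / 3350 = 1.28 km.

1.28 km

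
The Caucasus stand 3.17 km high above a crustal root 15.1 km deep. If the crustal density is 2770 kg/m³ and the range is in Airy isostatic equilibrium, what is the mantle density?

Airy balance: ρ_c h = (ρ_m − ρ_c) r → ρ_m = ρ_c (1 + h/r).
ρ_m = 2770 × (1 + 3.17 km/15.1 km) = 3350 kg/m³.

3350 kg/m³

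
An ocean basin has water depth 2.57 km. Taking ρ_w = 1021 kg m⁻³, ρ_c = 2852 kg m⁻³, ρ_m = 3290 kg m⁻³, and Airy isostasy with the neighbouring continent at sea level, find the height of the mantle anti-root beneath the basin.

10.7 km

Equating mass per unit area of the two columns: replacing crust with seawater at the top is compensated by replacing crust with mantle at the base: d (ρ_c − ρ_w) = a (ρ_m − ρ_c).
a = d (ρ_c − ρ_w)/(ρ_m − ρ_c) = 2.57 km × 1831/438 = 10.7 km.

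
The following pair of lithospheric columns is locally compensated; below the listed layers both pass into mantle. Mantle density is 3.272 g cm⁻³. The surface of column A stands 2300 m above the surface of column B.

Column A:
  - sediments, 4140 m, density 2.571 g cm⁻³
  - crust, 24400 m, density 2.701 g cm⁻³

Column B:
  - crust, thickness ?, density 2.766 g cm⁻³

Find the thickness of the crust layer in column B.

Take the compensation level at the base of the deeper column (depth z_c below the surface of column A) and equate Σ ρ_i t_i down to z_c; mantle fills any gap and the z_c terms cancel.
Column A: 4140×2.571 + 24400×2.701 + (z_c − 28540)×3.272
Column B: 2300×0 + x×2.766 + (z_c − 2300 − 0 − x)×3.272
The z_c×3.272 term appears on both sides and cancels. Collect the known terms of each column as K = Σ(ρt)_known − 3.272 × (depth of known layers): K_A = 76548.34 − 3.272×28540 = −16834.54; K_B = 0 − 3.272×(2300 + 0) = −7525.6.
Balance: K_A = K_B − x×(3.272 − 2.766), so x = (K_B − K_A)/(3.272 − 2.766) = 9308.94/0.506 = 18400 m.

18400 m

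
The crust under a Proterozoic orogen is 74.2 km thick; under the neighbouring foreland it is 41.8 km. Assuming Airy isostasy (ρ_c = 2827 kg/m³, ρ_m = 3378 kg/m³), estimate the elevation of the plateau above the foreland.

Excess crust Δ = 74.2 km − 41.8 km = 32.4 km, split between elevation h and root r with h + r = Δ.
Airy balance ρ_c h = (ρ_m − ρ_c) r gives r = h ρ_c/(ρ_m − ρ_c), so h (1 + ρ_c/(ρ_m − ρ_c)) = Δ, i.e. h = Δ (ρ_m − ρ_c)/ρ_m.
h = 32.4 km × 551/3378 = 5.28 km.

5.28 km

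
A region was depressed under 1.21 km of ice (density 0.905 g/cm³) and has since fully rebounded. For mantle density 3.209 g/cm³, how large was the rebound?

0.341 km

Removing the load lets mantle flow back in; uplift u satisfies ρ_ice t = ρ_m u.
u = t ρ_ice/ρ_m = 1.21 km × 0.905/3.209 = 0.341 km.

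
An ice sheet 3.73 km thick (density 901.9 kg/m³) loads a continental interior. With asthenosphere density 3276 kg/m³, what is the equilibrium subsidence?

1.03 km

Isostatic balance requires: the ice load ρ_ice t is balanced by mantle displaced below, ρ_m s.
s = t ρ_ice / ρ_m = 3.73 km × 901.9/3276 = 1.03 km.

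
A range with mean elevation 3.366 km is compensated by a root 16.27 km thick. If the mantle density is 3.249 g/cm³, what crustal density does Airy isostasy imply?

2.69 g/cm³

ρ_c h = (ρ_m − ρ_c) r → ρ_c (h + r) = ρ_m r → ρ_c = ρ_m r / (h + r).
ρ_c = 3.249 × 16.27 km / (3.366 km + 16.27 km) = 2.69 g/cm³.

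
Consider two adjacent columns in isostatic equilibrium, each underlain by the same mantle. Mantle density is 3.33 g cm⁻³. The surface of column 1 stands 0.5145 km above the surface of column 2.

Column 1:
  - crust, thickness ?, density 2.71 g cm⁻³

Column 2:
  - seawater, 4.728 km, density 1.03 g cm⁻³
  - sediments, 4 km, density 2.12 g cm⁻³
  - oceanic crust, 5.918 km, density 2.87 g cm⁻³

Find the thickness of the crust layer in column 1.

Take the compensation level at the base of the deeper column (depth z_c below the surface of column 1) and equate Σ ρ_i t_i down to z_c; mantle fills any gap and the z_c terms cancel.
Column 1: x×2.71 + (z_c − 0 − x)×3.33
Column 2: 0.5145×0 + 4.728×1.03 + 4×2.12 + 5.918×2.87 + (z_c − 0.5145 − 14.646)×3.33
The z_c×3.33 term appears on both sides and cancels. Collect the known terms of each column as K = Σ(ρt)_known − 3.33 × (depth of known layers): K_1 = 0 − 3.33×0 = 0; K_2 = 30.3345 − 3.33×(0.5145 + 14.646) = −20.149965.
Balance: K_1 − x×(3.33 − 2.71) = K_2, so x = (K_1 − K_2)/(3.33 − 2.71) = 20.15/0.62 = 32.5 km.

32.5 km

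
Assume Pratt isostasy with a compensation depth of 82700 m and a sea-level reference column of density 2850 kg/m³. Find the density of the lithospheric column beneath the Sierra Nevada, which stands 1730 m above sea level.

Pratt balance: ρ_ref D = ρ (D + h).
ρ = ρ_ref D/(D + h) = 2850 × 82700 m/(82700 m + 1730 m) = 2790 kg/m³.

2790 kg/m³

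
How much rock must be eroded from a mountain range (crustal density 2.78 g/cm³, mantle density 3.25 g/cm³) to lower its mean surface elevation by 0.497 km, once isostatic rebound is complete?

3.44 km

Net drop Δ = e − u = e − e ρ_c/ρ_m = e (ρ_m − ρ_c)/ρ_m.
e = Δ ρ_m/(ρ_m − ρ_c) = 0.497 km × 3.25/0.47 = 3.44 km.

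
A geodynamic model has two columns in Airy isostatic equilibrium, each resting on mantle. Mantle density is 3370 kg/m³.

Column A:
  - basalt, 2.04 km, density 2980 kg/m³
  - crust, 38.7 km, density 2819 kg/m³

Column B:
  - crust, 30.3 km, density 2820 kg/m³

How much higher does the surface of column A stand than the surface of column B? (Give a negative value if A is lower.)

1.62 km

For any compensation level in the mantle, the mantle terms cancel and isostasy reduces to e = (Σt_A − Σt_B) − (Σ(ρt)_A − Σ(ρt)_B) / ρ_m.
Σt_A = 40.74 km; Σt_B = 30.3 km; Σ(ρt)_A = 115174.5; Σ(ρt)_B = 85446 (in km·kg/m³).
e = (40.74 − 30.3) − (115174.5 − 85446) / 3370 = 1.62 km.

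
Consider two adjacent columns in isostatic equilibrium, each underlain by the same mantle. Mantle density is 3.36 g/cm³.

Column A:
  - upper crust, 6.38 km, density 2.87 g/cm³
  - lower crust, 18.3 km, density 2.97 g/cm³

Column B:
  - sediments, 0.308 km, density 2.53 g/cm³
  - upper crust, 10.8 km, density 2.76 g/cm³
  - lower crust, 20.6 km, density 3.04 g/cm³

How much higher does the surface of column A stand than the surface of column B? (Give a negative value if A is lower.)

For any compensation level in the mantle, the mantle terms cancel and isostasy reduces to e = (Σt_A − Σt_B) − (Σ(ρt)_A − Σ(ρt)_B) / ρ_m.
Σt_A = 24.68 km; Σt_B = 31.708 km; Σ(ρt)_A = 72.6616; Σ(ρt)_B = 93.21124 (in km·g/cm³).
e = (24.68 − 31.708) − (72.6616 − 93.21124) / 3.36 = −0.912 km.

−0.912 km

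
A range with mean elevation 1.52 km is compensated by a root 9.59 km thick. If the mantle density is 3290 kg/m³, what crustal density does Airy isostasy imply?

2840 kg/m³

ρ_c h = (ρ_m − ρ_c) r → ρ_c (h + r) = ρ_m r → ρ_c = ρ_m r / (h + r).
ρ_c = 3290 × 9.59 km / (1.52 km + 9.59 km) = 2840 kg/m³.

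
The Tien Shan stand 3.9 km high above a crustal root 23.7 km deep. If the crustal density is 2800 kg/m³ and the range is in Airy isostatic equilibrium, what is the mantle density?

3260 kg/m³

Airy balance: ρ_c h = (ρ_m − ρ_c) r → ρ_m = ρ_c (1 + h/r).
ρ_m = 2800 × (1 + 3.9 km/23.7 km) = 3260 kg/m³.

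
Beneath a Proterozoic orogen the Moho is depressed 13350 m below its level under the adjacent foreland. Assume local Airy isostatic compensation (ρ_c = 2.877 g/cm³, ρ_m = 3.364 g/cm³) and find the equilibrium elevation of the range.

For local isostatic compensation: ρ_c h = (ρ_m − ρ_c) r.
h = r (ρ_m − ρ_c) / ρ_c = 13350 m × (3.364 − 2.877) / 2.877 = 2260 m.

2260 m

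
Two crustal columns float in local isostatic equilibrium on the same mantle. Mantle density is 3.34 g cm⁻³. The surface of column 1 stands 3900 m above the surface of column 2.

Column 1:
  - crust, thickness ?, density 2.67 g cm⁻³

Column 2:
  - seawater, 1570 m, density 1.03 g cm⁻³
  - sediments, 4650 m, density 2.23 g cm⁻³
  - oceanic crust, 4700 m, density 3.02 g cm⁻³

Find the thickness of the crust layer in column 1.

34800 m

Take the compensation level at the base of the deeper column (depth z_c below the surface of column 1) and equate Σ ρ_i t_i down to z_c; mantle fills any gap and the z_c terms cancel.
Column 1: x×2.67 + (z_c − 0 − x)×3.34
Column 2: 3900×0 + 1570×1.03 + 4650×2.23 + 4700×3.02 + (z_c − 3900 − 10920)×3.34
The z_c×3.34 term appears on both sides and cancels. Collect the known terms of each column as K = Σ(ρt)_known − 3.34 × (depth of known layers): K_1 = 0 − 3.34×0 = 0; K_2 = 26180.6 − 3.34×(3900 + 10920) = −23318.2.
Balance: K_1 − x×(3.34 − 2.67) = K_2, so x = (K_1 − K_2)/(3.34 − 2.67) = 23318.2/0.67 = 34800 m.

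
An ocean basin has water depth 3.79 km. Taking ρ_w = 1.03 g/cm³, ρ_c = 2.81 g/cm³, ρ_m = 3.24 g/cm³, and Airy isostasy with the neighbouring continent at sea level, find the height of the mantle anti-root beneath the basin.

15.7 km

Balancing pressure at the compensation depth: replacing crust with seawater at the top is compensated by replacing crust with mantle at the base: d (ρ_c − ρ_w) = a (ρ_m − ρ_c).
a = d (ρ_c − ρ_w)/(ρ_m − ρ_c) = 3.79 km × 1.78/0.43 = 15.7 km.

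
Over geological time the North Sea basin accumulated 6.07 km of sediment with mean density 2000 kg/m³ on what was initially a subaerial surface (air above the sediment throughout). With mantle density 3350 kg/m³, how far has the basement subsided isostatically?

3.62 km

Subaerial load: s = t ρ_sed / ρ_m = 6.07 km × 2000/3350 = 3.62 km.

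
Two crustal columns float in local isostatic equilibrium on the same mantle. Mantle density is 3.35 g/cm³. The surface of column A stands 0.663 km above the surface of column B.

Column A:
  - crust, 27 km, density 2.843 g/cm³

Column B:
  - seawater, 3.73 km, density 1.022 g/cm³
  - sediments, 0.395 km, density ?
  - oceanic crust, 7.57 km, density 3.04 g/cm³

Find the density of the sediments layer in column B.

2.24 g/cm³

Take the compensation level at the base of the deeper column (depth z_c below the surface of column A) and equate Σ ρ_i t_i down to z_c; mantle fills any gap and the z_c terms cancel.
Column A: 27×2.843 + (z_c − 27)×3.35
Column B: 0.663×0 + 3.73×1.022 + 0.395×ρ + 7.57×3.04 + (z_c − 0.663 − 11.695)×3.35
The z_c×3.35 term appears on both sides and cancels. Collect the known terms of each column as K = Σ(ρt)_known − 3.35 × (depth of known layers): K_A = 76.761 − 3.35×27 = −13.689; K_B = 26.82486 − 3.35×(0.663 + 11.695) = −14.57444.
Balance: K_A = K_B + 0.395×ρ, so ρ = (K_A − K_B)/0.395 = 0.88544/0.395 = 2.24 g/cm³.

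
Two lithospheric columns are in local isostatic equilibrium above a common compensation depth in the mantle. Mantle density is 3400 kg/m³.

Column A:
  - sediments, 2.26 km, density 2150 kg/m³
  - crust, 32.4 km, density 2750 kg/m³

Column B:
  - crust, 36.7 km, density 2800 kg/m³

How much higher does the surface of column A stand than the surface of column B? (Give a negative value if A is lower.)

For any compensation level in the mantle, the mantle terms cancel and isostasy reduces to e = (Σt_A − Σt_B) − (Σ(ρt)_A − Σ(ρt)_B) / ρ_m.
Σt_A = 34.66 km; Σt_B = 36.7 km; Σ(ρt)_A = 93959; Σ(ρt)_B = 102760 (in km·kg/m³).
e = (34.66 − 36.7) − (93959 − 102760) / 3400 = 0.549 km.

0.549 km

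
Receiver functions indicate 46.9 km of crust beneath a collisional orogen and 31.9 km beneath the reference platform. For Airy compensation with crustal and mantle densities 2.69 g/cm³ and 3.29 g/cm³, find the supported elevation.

Excess crust Δ = 46.9 km − 31.9 km = 15 km, split between elevation h and root r with h + r = Δ.
Airy balance ρ_c h = (ρ_m − ρ_c) r gives r = h ρ_c/(ρ_m − ρ_c), so h (1 + ρ_c/(ρ_m − ρ_c)) = Δ, i.e. h = Δ (ρ_m − ρ_c)/ρ_m.
h = 15 km × 0.6/3.29 = 2.74 km.

2.74 km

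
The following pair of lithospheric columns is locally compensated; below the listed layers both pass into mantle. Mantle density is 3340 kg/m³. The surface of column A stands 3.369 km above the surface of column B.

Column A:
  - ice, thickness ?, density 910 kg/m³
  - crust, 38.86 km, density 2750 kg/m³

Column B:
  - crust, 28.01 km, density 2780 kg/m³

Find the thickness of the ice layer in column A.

1.65 km

Take the compensation level at the base of the deeper column (depth z_c below the surface of column A) and equate Σ ρ_i t_i down to z_c; mantle fills any gap and the z_c terms cancel.
Column A: x×910 + 38.86×2750 + (z_c − 38.86 − x)×3340
Column B: 3.369×0 + 28.01×2780 + (z_c − 3.369 − 28.01)×3340
The z_c×3340 term appears on both sides and cancels. Collect the known terms of each column as K = Σ(ρt)_known − 3340 × (depth of known layers): K_A = 106865 − 3340×38.86 = −22927.4; K_B = 77867.8 − 3340×(3.369 + 28.01) = −26938.06.
Balance: K_A − x×(3340 − 910) = K_B, so x = (K_A − K_B)/(3340 − 910) = 4010.66/2430 = 1.65 km.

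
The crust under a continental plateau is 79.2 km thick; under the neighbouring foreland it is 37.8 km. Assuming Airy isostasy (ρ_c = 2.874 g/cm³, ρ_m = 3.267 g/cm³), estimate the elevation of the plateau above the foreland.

Excess crust Δ = 79.2 km − 37.8 km = 41.4 km, split between elevation h and root r with h + r = Δ.
Airy balance ρ_c h = (ρ_m − ρ_c) r gives r = h ρ_c/(ρ_m − ρ_c), so h (1 + ρ_c/(ρ_m − ρ_c)) = Δ, i.e. h = Δ (ρ_m − ρ_c)/ρ_m.
h = 41.4 km × 0.393/3.267 = 4.98 km.

4.98 km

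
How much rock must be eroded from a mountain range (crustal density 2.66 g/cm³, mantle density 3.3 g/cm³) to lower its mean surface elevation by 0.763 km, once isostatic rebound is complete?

Net drop Δ = e − u = e − e ρ_c/ρ_m = e (ρ_m − ρ_c)/ρ_m.
e = Δ ρ_m/(ρ_m − ρ_c) = 0.763 km × 3.3/0.64 = 3.93 km.

3.93 km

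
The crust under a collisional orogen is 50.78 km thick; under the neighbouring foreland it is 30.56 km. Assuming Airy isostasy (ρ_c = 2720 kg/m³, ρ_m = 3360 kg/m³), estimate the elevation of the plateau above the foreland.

3.85 km

Excess crust Δ = 50.78 km − 30.56 km = 20.22 km, split between elevation h and root r with h + r = Δ.
Airy balance ρ_c h = (ρ_m − ρ_c) r gives r = h ρ_c/(ρ_m − ρ_c), so h (1 + ρ_c/(ρ_m − ρ_c)) = Δ, i.e. h = Δ (ρ_m − ρ_c)/ρ_m.
h = 20.22 km × 640/3360 = 3.85 km.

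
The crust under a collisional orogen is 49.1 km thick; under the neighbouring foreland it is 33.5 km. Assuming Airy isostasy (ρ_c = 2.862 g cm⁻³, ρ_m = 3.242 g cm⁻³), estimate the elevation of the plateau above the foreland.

Excess crust Δ = 49.1 km − 33.5 km = 15.6 km, split between elevation h and root r with h + r = Δ.
Airy balance ρ_c h = (ρ_m − ρ_c) r gives r = h ρ_c/(ρ_m − ρ_c), so h (1 + ρ_c/(ρ_m − ρ_c)) = Δ, i.e. h = Δ (ρ_m − ρ_c)/ρ_m.
h = 15.6 km × 0.38/3.242 = 1.83 km.

1.83 km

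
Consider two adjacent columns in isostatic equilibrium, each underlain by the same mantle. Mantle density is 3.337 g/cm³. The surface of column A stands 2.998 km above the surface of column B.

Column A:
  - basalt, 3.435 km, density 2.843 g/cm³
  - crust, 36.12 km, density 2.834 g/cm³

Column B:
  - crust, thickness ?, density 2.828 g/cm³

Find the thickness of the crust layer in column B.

Take the compensation level at the base of the deeper column (depth z_c below the surface of column A) and equate Σ ρ_i t_i down to z_c; mantle fills any gap and the z_c terms cancel.
Column A: 3.435×2.843 + 36.12×2.834 + (z_c − 39.555)×3.337
Column B: 2.998×0 + x×2.828 + (z_c − 2.998 − 0 − x)×3.337
The z_c×3.337 term appears on both sides and cancels. Collect the known terms of each column as K = Σ(ρt)_known − 3.337 × (depth of known layers): K_A = 112.129785 − 3.337×39.555 = −19.86525; K_B = 0 − 3.337×(2.998 + 0) = −10.004326.
Balance: K_A = K_B − x×(3.337 − 2.828), so x = (K_B − K_A)/(3.337 − 2.828) = 9.86092/0.509 = 19.4 km.

19.4 km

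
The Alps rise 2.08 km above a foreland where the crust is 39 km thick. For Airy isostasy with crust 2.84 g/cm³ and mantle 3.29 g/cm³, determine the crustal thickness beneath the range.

Root depth r = h ρ_c / (ρ_m − ρ_c) = 2.08 km × 2.84 / 0.45 = 13.13 km.
Total thickness = T + h + r = 39 km + 2.08 km + 13.13 km = 54.2 km.

54.2 km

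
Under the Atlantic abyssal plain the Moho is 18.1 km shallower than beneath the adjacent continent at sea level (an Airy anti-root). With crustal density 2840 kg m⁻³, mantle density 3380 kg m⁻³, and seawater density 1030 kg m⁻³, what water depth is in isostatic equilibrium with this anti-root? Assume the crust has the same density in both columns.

5.4 km

Replacing a thickness d of crust by seawater at the top must be balanced by replacing crust with mantle at the base: d (ρ_c − ρ_w) = a (ρ_m − ρ_c).
d = a (ρ_m − ρ_c)/(ρ_c − ρ_w) = 18.1 km × 540/1810 = 5.4 km.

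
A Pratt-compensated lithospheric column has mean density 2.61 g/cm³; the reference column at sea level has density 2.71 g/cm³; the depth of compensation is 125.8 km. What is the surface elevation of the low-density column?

4.82 km

ρ_ref D = ρ (D + h) → h = D (ρ_ref − ρ)/ρ.
h = 125.8 km × (2.71 − 2.61)/2.61 = 4.82 km.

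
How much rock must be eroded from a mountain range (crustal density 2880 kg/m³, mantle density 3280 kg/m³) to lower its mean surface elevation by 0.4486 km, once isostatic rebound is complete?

Net drop Δ = e − u = e − e ρ_c/ρ_m = e (ρ_m − ρ_c)/ρ_m.
e = Δ ρ_m/(ρ_m − ρ_c) = 0.4486 km × 3280/400 = 3.68 km.

3.68 km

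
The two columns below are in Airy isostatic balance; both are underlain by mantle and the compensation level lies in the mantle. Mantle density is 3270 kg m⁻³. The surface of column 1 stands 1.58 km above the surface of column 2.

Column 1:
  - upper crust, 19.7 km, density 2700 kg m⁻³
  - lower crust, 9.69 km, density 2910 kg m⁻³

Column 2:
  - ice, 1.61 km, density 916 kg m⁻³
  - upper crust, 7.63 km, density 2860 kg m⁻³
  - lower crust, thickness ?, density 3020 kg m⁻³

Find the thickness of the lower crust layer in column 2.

Take the compensation level at the base of the deeper column (depth z_c below the surface of column 1) and equate Σ ρ_i t_i down to z_c; mantle fills any gap and the z_c terms cancel.
Column 1: 19.7×2700 + 9.69×2910 + (z_c − 29.39)×3270
Column 2: 1.58×0 + 1.61×916 + 7.63×2860 + x×3020 + (z_c − 1.58 − 9.24 − x)×3270
The z_c×3270 term appears on both sides and cancels. Collect the known terms of each column as K = Σ(ρt)_known − 3270 × (depth of known layers): K_1 = 81387.9 − 3270×29.39 = −14717.4; K_2 = 23296.56 − 3270×(1.58 + 9.24) = −12084.84.
Balance: K_1 = K_2 − x×(3270 − 3020), so x = (K_2 − K_1)/(3270 − 3020) = 2632.56/250 = 10.5 km.

10.5 km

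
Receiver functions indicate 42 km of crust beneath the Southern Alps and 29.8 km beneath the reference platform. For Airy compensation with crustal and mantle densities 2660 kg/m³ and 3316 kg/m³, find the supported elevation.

Excess crust Δ = 42 km − 29.8 km = 12.2 km, split between elevation h and root r with h + r = Δ.
Airy balance ρ_c h = (ρ_m − ρ_c) r gives r = h ρ_c/(ρ_m − ρ_c), so h (1 + ρ_c/(ρ_m − ρ_c)) = Δ, i.e. h = Δ (ρ_m − ρ_c)/ρ_m.
h = 12.2 km × 656/3316 = 2.41 km.

2.41 km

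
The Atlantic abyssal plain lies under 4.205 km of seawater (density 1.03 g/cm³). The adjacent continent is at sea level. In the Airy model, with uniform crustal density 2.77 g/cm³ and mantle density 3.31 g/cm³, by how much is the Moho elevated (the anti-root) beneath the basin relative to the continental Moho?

Equating mass per unit area of the two columns: replacing crust with seawater at the top is compensated by replacing crust with mantle at the base: d (ρ_c − ρ_w) = a (ρ_m − ρ_c).
a = d (ρ_c − ρ_w)/(ρ_m − ρ_c) = 4.205 km × 1.74/0.54 = 13.5 km.

13.5 km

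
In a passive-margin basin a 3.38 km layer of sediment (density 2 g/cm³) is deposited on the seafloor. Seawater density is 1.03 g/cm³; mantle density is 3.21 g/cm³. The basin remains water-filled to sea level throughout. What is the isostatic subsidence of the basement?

Submarine loading: the sediment displaces seawater, and the subsidence is in turn flooded, so s (ρ_m − ρ_w) = t (ρ_sed − ρ_w).
s = 3.38 km × (2 − 1.03) / (3.21 − 1.03) = 1.5 km.

1.5 km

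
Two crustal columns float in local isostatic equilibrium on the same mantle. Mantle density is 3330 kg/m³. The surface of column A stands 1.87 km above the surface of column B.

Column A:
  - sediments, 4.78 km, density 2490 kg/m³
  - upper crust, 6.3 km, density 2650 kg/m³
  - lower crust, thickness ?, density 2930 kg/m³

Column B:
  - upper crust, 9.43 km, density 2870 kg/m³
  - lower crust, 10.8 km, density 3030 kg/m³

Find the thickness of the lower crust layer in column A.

Take the compensation level at the base of the deeper column (depth z_c below the surface of column A) and equate Σ ρ_i t_i down to z_c; mantle fills any gap and the z_c terms cancel.
Column A: 4.78×2490 + 6.3×2650 + x×2930 + (z_c − 11.08 − x)×3330
Column B: 1.87×0 + 9.43×2870 + 10.8×3030 + (z_c − 1.87 − 20.23)×3330
The z_c×3330 term appears on both sides and cancels. Collect the known terms of each column as K = Σ(ρt)_known − 3330 × (depth of known layers): K_A = 28597.2 − 3330×11.08 = −8299.2; K_B = 59788.1 − 3330×(1.87 + 20.23) = −13804.9.
Balance: K_A − x×(3330 − 2930) = K_B, so x = (K_A − K_B)/(3330 − 2930) = 5505.7/400 = 13.8 km.

13.8 km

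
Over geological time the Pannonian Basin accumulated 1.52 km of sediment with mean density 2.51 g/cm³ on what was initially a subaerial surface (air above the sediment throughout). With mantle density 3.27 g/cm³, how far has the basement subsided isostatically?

Subaerial load: s = t ρ_sed / ρ_m = 1.52 km × 2.51/3.27 = 1.17 km.

1.17 km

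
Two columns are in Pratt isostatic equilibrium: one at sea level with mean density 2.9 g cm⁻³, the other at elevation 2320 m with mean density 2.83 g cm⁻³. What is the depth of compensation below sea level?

93800 m

ρ_ref D = ρ (D + h) → D (ρ_ref − ρ) = ρ h.
D = ρ h/(ρ_ref − ρ) = 2.83 × 2320 m/(2.9 − 2.83) = 93800 m.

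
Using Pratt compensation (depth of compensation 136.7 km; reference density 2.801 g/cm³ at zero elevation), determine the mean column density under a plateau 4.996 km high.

Pratt balance: ρ_ref D = ρ (D + h).
ρ = ρ_ref D/(D + h) = 2.801 × 136.7 km/(136.7 km + 4.996 km) = 2.7 g/cm³.

2.7 g/cm³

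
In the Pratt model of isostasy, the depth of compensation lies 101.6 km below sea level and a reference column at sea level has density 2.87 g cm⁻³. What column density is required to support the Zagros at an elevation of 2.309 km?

2.81 g cm⁻³

Pratt balance: ρ_ref D = ρ (D + h).
ρ = ρ_ref D/(D + h) = 2.87 × 101.6 km/(101.6 km + 2.309 km) = 2.81 g cm⁻³.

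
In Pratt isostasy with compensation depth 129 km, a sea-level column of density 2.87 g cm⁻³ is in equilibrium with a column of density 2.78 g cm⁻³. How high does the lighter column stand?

4.18 km

ρ_ref D = ρ (D + h) → h = D (ρ_ref − ρ)/ρ.
h = 129 km × (2.87 − 2.78)/2.78 = 4.18 km.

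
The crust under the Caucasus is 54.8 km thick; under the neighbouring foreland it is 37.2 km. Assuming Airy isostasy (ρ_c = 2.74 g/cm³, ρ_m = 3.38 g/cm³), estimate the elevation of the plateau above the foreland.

Excess crust Δ = 54.8 km − 37.2 km = 17.6 km, split between elevation h and root r with h + r = Δ.
Airy balance ρ_c h = (ρ_m − ρ_c) r gives r = h ρ_c/(ρ_m − ρ_c), so h (1 + ρ_c/(ρ_m − ρ_c)) = Δ, i.e. h = Δ (ρ_m − ρ_c)/ρ_m.
h = 17.6 km × 0.64/3.38 = 3.33 km.

3.33 km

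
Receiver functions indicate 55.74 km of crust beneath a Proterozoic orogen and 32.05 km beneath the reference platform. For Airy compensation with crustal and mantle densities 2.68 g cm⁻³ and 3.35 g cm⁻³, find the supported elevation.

4.74 km

Excess crust Δ = 55.74 km − 32.05 km = 23.69 km, split between elevation h and root r with h + r = Δ.
Airy balance ρ_c h = (ρ_m − ρ_c) r gives r = h ρ_c/(ρ_m − ρ_c), so h (1 + ρ_c/(ρ_m − ρ_c)) = Δ, i.e. h = Δ (ρ_m − ρ_c)/ρ_m.
h = 23.69 km × 0.67/3.35 = 4.74 km.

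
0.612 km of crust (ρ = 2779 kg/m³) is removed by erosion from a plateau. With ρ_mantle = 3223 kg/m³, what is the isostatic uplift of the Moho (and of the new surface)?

Unloading: uplift u = e ρ_c/ρ_m = 0.612 km × 2779/3223 = 0.528 km.

0.528 km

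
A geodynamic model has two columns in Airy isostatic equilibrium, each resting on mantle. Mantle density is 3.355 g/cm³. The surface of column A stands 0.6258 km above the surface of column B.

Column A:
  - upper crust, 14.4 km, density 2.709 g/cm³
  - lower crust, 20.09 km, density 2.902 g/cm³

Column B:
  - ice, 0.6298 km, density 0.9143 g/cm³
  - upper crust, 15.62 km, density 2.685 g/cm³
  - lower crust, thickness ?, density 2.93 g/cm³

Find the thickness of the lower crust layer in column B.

Take the compensation level at the base of the deeper column (depth z_c below the surface of column A) and equate Σ ρ_i t_i down to z_c; mantle fills any gap and the z_c terms cancel.
Column A: 14.4×2.709 + 20.09×2.902 + (z_c − 34.49)×3.355
Column B: 0.6258×0 + 0.6298×0.9143 + 15.62×2.685 + x×2.93 + (z_c − 0.6258 − 16.2498 − x)×3.355
The z_c×3.355 term appears on both sides and cancels. Collect the known terms of each column as K = Σ(ρt)_known − 3.355 × (depth of known layers): K_A = 97.31078 − 3.355×34.49 = −18.40317; K_B = 42.5155261 − 3.355×(0.6258 + 16.2498) = −14.1021119.
Balance: K_A = K_B − x×(3.355 − 2.93), so x = (K_B − K_A)/(3.355 − 2.93) = 4.30106/0.425 = 10.1 km.

10.1 km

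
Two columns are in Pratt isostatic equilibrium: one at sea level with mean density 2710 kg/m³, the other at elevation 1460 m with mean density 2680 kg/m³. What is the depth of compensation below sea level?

130000 m

ρ_ref D = ρ (D + h) → D (ρ_ref − ρ) = ρ h.
D = ρ h/(ρ_ref − ρ) = 2680 × 1460 m/(2710 − 2680) = 130000 m.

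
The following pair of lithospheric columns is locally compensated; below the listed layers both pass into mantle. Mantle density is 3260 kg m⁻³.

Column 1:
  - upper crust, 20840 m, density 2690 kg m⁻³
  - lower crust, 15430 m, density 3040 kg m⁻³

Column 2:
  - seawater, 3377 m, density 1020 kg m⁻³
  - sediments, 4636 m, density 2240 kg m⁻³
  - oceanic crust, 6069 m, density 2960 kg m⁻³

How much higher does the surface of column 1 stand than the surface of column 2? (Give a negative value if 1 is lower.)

356 m

For any compensation level in the mantle, the mantle terms cancel and isostasy reduces to e = (Σt_1 − Σt_2) − (Σ(ρt)_1 − Σ(ρt)_2) / ρ_m.
Σt_1 = 36270 m; Σt_2 = 14082 m; Σ(ρt)_1 = 102966800; Σ(ρt)_2 = 31793420 (in m·kg m⁻³).
e = (36270 − 14082) − (102966800 − 31793420) / 3260 = 356 m.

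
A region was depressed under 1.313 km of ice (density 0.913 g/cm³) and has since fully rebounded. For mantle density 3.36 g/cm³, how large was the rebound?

Removing the load lets mantle flow back in; uplift u satisfies ρ_ice t = ρ_m u.
u = t ρ_ice/ρ_m = 1.313 km × 0.913/3.36 = 0.357 km.

0.357 km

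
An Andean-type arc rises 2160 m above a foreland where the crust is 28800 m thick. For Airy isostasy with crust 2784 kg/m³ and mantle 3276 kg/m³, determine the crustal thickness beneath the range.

43200 m

Root depth r = h ρ_c / (ρ_m − ρ_c) = 2160 m × 2784 / 492 = 12220 m.
Total thickness = T + h + r = 28800 m + 2160 m + 12220 m = 43200 m.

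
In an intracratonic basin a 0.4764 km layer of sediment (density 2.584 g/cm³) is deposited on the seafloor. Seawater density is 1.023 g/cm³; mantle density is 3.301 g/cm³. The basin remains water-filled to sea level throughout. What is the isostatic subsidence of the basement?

0.326 km

Submarine loading: the sediment displaces seawater, and the subsidence is in turn flooded, so s (ρ_m − ρ_w) = t (ρ_sed − ρ_w).
s = 0.4764 km × (2.584 − 1.023) / (3.301 − 1.023) = 0.326 km.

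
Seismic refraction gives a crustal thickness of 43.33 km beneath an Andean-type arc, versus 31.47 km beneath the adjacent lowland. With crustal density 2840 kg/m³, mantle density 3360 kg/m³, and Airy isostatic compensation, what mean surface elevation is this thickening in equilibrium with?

Excess crust Δ = 43.33 km − 31.47 km = 11.86 km, split between elevation h and root r with h + r = Δ.
Airy balance ρ_c h = (ρ_m − ρ_c) r gives r = h ρ_c/(ρ_m − ρ_c), so h (1 + ρ_c/(ρ_m − ρ_c)) = Δ, i.e. h = Δ (ρ_m − ρ_c)/ρ_m.
h = 11.86 km × 520/3360 = 1.84 km.

1.84 km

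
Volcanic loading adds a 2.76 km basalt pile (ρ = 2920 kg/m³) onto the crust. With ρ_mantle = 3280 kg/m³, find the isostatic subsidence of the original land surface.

2.46 km

Subaerial loading: s = t ρ_load / ρ_m.
s = 2.76 km × 2920/3280 = 2.46 km.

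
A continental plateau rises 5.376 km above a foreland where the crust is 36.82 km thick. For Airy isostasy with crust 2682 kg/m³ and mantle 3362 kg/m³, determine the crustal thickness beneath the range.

63.4 km

Root depth r = h ρ_c / (ρ_m − ρ_c) = 5.376 km × 2682 / 680 = 21.2 km.
Total thickness = T + h + r = 36.82 km + 5.376 km + 21.2 km = 63.4 km.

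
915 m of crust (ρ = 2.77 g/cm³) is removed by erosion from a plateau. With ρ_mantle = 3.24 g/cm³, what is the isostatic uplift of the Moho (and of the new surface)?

Unloading: uplift u = e ρ_c/ρ_m = 915 m × 2.77/3.24 = 782 m.

782 m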